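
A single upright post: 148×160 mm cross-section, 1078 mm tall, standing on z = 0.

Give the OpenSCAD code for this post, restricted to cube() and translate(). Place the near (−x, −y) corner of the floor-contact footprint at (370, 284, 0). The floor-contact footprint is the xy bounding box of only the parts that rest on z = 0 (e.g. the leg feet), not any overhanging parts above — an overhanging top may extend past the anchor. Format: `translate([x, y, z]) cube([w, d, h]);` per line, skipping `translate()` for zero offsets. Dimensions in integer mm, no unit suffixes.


translate([370, 284, 0]) cube([148, 160, 1078]);


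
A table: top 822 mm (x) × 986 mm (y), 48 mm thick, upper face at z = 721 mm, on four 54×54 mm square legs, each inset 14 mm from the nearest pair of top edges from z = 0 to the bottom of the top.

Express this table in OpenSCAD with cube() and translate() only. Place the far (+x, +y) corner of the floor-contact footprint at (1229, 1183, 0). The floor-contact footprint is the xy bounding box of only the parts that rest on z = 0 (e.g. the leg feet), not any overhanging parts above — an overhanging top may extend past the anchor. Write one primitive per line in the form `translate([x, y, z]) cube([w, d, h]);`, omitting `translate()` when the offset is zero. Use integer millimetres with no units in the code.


translate([421, 211, 673]) cube([822, 986, 48]);
translate([435, 225, 0]) cube([54, 54, 673]);
translate([1175, 225, 0]) cube([54, 54, 673]);
translate([435, 1129, 0]) cube([54, 54, 673]);
translate([1175, 1129, 0]) cube([54, 54, 673]);


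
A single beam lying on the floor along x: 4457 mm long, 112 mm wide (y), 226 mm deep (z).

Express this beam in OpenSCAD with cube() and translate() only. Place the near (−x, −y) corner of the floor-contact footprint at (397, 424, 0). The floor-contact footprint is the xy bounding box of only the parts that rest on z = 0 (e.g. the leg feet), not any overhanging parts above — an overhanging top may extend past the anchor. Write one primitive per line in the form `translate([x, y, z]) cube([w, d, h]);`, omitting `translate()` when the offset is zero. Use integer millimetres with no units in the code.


translate([397, 424, 0]) cube([4457, 112, 226]);


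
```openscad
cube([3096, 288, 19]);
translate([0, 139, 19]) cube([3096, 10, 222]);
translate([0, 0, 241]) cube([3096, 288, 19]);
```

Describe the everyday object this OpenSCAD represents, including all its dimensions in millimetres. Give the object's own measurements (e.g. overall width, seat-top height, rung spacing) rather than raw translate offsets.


An I-beam lying along x, 3096 mm long. Overall section height 260 mm. Two flanges 288 mm wide (y) and 19 mm thick, one on the floor and one at the top; a web 10 mm thick runs between them, centred on the flange width.


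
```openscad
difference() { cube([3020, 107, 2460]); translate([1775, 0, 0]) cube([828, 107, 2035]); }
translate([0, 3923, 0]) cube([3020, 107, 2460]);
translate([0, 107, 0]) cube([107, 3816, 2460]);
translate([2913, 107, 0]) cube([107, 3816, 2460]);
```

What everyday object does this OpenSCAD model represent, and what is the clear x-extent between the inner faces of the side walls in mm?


A single room. The interior width is 2806 mm.

Four walls enclosing a rectangle with a door in the front wall — a room. Outside width 3020 minus two 107 mm walls gives 2806 mm.


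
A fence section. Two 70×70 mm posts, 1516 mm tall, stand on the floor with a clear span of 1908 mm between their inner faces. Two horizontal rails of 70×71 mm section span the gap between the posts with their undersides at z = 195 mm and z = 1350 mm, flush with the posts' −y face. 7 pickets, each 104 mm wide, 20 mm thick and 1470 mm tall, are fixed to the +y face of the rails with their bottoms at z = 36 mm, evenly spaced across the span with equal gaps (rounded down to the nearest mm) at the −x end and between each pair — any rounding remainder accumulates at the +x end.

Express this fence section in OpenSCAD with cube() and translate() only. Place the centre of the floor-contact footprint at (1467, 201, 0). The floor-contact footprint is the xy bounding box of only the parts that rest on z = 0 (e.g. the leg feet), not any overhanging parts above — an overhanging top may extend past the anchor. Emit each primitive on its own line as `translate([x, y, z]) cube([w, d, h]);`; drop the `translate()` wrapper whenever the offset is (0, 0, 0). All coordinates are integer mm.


translate([443, 166, 0]) cube([70, 70, 1516]);
translate([2421, 166, 0]) cube([70, 70, 1516]);
translate([513, 166, 195]) cube([1908, 70, 71]);
translate([513, 166, 1350]) cube([1908, 70, 71]);
translate([660, 236, 36]) cube([104, 20, 1470]);
translate([911, 236, 36]) cube([104, 20, 1470]);
translate([1162, 236, 36]) cube([104, 20, 1470]);
translate([1413, 236, 36]) cube([104, 20, 1470]);
translate([1664, 236, 36]) cube([104, 20, 1470]);
translate([1915, 236, 36]) cube([104, 20, 1470]);
translate([2166, 236, 36]) cube([104, 20, 1470]);


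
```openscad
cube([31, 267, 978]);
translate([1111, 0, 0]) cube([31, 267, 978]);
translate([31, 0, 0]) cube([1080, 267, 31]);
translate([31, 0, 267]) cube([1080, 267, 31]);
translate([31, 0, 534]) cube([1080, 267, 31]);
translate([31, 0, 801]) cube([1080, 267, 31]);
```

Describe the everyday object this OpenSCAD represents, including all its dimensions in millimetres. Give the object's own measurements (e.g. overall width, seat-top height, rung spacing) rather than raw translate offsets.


An open bookshelf. Two side panels, each 31 mm thick, 267 mm deep and 978 mm tall, stand 1142 mm apart (outside-to-outside). Between them sit 4 shelves, each 31 mm thick and 267 mm deep, spanning the full gap between the sides. The bottom shelf rests on the floor (its underside at z = 0) and the clear gap between one shelf's top and the next shelf's underside is 236 mm.


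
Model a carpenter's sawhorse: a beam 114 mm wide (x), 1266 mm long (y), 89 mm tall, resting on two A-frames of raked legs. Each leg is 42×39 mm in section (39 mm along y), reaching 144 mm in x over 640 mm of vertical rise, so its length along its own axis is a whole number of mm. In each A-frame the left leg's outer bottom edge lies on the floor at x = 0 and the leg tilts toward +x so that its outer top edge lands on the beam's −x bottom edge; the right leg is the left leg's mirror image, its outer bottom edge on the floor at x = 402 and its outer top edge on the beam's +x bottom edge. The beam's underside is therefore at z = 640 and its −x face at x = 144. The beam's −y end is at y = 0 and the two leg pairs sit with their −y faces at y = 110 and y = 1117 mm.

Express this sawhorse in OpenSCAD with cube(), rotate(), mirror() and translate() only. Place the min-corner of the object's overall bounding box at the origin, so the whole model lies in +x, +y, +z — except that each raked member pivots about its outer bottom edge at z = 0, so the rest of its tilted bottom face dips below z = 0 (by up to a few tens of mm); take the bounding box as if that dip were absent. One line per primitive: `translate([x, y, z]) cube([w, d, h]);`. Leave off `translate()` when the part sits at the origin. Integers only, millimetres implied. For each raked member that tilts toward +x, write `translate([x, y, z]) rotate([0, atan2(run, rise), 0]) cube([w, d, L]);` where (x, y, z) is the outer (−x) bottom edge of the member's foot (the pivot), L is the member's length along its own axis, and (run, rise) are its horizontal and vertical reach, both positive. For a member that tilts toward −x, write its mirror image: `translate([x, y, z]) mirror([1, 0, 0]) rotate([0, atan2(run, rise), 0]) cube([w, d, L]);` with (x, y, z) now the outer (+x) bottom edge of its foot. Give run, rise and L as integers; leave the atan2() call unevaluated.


translate([144, 0, 640]) cube([114, 1266, 89]);
translate([0, 110, 0]) rotate([0, atan2(144, 640), 0]) cube([42, 39, 656]);
translate([402, 110, 0]) mirror([1, 0, 0]) rotate([0, atan2(144, 640), 0]) cube([42, 39, 656]);
translate([0, 1117, 0]) rotate([0, atan2(144, 640), 0]) cube([42, 39, 656]);
translate([402, 1117, 0]) mirror([1, 0, 0]) rotate([0, atan2(144, 640), 0]) cube([42, 39, 656]);


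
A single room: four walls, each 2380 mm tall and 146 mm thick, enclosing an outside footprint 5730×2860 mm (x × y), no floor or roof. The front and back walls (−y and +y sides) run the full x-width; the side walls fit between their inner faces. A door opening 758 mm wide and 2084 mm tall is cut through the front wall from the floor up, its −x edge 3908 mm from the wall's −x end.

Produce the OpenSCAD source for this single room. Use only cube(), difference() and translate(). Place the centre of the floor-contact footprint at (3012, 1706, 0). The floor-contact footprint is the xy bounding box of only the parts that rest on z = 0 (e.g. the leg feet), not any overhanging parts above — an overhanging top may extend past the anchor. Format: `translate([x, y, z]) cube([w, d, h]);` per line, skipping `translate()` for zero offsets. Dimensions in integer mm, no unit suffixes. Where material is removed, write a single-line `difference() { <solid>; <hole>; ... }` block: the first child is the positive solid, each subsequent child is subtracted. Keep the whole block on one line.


difference() { translate([147, 276, 0]) cube([5730, 146, 2380]); translate([4055, 276, 0]) cube([758, 146, 2084]); }
translate([147, 2990, 0]) cube([5730, 146, 2380]);
translate([147, 422, 0]) cube([146, 2568, 2380]);
translate([5731, 422, 0]) cube([146, 2568, 2380]);


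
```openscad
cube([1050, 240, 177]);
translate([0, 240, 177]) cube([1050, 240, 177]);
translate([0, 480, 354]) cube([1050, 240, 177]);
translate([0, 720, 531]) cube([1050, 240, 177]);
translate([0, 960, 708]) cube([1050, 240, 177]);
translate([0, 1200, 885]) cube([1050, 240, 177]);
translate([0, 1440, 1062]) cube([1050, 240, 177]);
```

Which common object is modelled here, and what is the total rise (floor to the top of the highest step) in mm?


A staircase. The total rise is 1239 mm.

7 identical blocks, each offset up and back from the previous — a staircase. Each step is 177 mm tall and there are 7 of them, so the total rise is 7 × 177 = 1239 mm.


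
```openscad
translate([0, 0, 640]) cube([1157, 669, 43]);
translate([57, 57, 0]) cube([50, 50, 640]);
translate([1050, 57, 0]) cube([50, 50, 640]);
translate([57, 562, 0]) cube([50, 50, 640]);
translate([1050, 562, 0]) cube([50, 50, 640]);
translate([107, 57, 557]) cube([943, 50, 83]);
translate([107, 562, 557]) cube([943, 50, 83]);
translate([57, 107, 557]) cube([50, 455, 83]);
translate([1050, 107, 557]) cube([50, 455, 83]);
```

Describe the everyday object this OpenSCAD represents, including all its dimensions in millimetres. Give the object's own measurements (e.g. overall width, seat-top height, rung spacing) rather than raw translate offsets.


A rectangular dining table. The top is 1157×669×43 mm with its upper surface at z = 683 mm. It stands on four 50×50 mm square legs, each inset 57 mm from the nearest pair of top edges, running from the floor to the underside of the top. Four apron rails, 50 mm thick and 83 mm tall, run between adjacent legs with their top edges flush with the underside of the top and their outer faces flush with the legs' outer faces.


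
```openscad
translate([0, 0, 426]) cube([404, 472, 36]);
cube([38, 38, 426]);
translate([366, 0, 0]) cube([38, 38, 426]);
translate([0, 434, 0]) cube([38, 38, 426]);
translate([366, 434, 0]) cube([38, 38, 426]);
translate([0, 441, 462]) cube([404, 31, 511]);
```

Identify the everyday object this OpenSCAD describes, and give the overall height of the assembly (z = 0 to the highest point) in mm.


A chair. The overall height is 973 mm.

A slab on four corner posts with a tall panel at the back — a chair. The seat slab sits at z = 426 with thickness 36, and the 511 mm backrest starts at the seat top, so the overall height is 426 + 36 + 511 = 973 mm.


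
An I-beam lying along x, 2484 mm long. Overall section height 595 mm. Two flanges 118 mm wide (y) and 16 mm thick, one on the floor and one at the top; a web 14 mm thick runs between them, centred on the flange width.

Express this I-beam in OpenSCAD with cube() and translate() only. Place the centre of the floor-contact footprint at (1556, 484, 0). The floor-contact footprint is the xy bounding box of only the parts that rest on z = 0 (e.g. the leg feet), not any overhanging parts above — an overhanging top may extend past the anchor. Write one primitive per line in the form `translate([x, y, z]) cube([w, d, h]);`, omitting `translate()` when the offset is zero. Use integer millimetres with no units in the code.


translate([314, 425, 0]) cube([2484, 118, 16]);
translate([314, 477, 16]) cube([2484, 14, 563]);
translate([314, 425, 579]) cube([2484, 118, 16]);


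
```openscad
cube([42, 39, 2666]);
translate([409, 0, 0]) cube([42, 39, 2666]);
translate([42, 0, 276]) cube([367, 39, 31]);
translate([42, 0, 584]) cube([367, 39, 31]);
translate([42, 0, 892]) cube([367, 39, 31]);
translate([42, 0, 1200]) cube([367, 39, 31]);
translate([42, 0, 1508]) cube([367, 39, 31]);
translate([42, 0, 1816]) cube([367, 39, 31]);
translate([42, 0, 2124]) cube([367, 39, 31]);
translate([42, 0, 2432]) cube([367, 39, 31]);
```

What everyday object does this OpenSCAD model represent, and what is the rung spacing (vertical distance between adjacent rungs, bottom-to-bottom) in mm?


A ladder. The rung spacing is 308 mm.

Two tall 42×39 posts with 8 short bars between them — a ladder. Adjacent rungs sit at z = 276 and z = 584, so the spacing is 584 − 276 = 308 mm.


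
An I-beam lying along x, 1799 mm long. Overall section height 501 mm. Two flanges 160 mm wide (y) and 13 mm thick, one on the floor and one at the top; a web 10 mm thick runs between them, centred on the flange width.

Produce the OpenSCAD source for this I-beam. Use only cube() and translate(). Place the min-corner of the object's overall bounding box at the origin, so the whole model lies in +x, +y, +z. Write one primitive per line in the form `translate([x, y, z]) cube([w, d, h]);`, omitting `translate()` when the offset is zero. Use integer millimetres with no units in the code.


cube([1799, 160, 13]);
translate([0, 75, 13]) cube([1799, 10, 475]);
translate([0, 0, 488]) cube([1799, 160, 13]);


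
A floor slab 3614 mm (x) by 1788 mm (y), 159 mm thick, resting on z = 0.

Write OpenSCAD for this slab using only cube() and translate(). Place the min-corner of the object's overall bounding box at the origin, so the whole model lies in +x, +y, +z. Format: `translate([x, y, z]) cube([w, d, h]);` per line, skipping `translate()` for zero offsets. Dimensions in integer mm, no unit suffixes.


cube([3614, 1788, 159]);


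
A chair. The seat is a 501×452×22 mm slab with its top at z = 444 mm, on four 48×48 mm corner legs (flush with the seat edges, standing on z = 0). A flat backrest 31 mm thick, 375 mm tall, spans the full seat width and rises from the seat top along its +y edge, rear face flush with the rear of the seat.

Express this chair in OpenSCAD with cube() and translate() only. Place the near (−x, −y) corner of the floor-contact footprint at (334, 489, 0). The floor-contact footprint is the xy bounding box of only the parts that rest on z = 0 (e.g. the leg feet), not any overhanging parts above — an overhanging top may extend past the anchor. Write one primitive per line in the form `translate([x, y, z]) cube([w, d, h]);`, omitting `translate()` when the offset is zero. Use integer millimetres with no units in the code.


translate([334, 489, 422]) cube([501, 452, 22]);
translate([334, 489, 0]) cube([48, 48, 422]);
translate([787, 489, 0]) cube([48, 48, 422]);
translate([334, 893, 0]) cube([48, 48, 422]);
translate([787, 893, 0]) cube([48, 48, 422]);
translate([334, 910, 444]) cube([501, 31, 375]);


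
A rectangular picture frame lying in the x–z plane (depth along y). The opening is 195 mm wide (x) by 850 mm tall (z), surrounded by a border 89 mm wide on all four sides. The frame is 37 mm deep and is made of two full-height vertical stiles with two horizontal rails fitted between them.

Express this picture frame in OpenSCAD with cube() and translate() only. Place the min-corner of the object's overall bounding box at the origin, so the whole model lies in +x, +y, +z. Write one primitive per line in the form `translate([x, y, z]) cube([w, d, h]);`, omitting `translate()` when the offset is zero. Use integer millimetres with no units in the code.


cube([89, 37, 1028]);
translate([284, 0, 0]) cube([89, 37, 1028]);
translate([89, 0, 0]) cube([195, 37, 89]);
translate([89, 0, 939]) cube([195, 37, 89]);


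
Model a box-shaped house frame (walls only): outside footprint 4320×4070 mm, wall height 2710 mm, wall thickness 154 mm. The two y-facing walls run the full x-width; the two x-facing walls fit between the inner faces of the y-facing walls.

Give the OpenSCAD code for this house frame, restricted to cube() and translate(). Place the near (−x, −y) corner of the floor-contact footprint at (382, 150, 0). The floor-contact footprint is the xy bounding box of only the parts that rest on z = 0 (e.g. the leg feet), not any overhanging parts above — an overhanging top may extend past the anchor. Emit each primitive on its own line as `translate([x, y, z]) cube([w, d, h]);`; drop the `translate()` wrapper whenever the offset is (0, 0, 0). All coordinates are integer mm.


translate([382, 150, 0]) cube([4320, 154, 2710]);
translate([382, 4066, 0]) cube([4320, 154, 2710]);
translate([382, 304, 0]) cube([154, 3762, 2710]);
translate([4548, 304, 0]) cube([154, 3762, 2710]);


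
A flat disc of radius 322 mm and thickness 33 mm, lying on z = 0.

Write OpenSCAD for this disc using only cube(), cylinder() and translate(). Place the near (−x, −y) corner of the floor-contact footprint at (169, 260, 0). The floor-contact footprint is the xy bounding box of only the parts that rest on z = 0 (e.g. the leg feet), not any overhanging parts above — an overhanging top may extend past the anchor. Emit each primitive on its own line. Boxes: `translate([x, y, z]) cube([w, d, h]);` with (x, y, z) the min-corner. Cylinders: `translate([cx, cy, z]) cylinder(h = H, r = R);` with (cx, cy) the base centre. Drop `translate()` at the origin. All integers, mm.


translate([491, 582, 0]) cylinder(h = 33, r = 322);


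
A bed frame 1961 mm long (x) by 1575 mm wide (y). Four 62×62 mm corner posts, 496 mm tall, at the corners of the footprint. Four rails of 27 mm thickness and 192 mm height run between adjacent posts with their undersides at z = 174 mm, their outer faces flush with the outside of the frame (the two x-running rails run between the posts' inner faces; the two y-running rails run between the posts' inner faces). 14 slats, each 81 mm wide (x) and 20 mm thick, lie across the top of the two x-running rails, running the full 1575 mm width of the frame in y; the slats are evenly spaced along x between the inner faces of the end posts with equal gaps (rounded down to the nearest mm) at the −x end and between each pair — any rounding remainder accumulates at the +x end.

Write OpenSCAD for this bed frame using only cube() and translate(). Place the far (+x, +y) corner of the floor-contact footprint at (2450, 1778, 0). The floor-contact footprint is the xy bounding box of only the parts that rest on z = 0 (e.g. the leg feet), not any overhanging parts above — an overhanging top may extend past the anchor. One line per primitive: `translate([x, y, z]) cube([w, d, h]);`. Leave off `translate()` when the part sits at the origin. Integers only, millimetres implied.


translate([489, 203, 0]) cube([62, 62, 496]);
translate([489, 1716, 0]) cube([62, 62, 496]);
translate([2388, 203, 0]) cube([62, 62, 496]);
translate([2388, 1716, 0]) cube([62, 62, 496]);
translate([551, 203, 174]) cube([1837, 27, 192]);
translate([551, 1751, 174]) cube([1837, 27, 192]);
translate([489, 265, 174]) cube([27, 1451, 192]);
translate([2423, 265, 174]) cube([27, 1451, 192]);
translate([597, 203, 366]) cube([81, 1575, 20]);
translate([724, 203, 366]) cube([81, 1575, 20]);
translate([851, 203, 366]) cube([81, 1575, 20]);
translate([978, 203, 366]) cube([81, 1575, 20]);
translate([1105, 203, 366]) cube([81, 1575, 20]);
translate([1232, 203, 366]) cube([81, 1575, 20]);
translate([1359, 203, 366]) cube([81, 1575, 20]);
translate([1486, 203, 366]) cube([81, 1575, 20]);
translate([1613, 203, 366]) cube([81, 1575, 20]);
translate([1740, 203, 366]) cube([81, 1575, 20]);
translate([1867, 203, 366]) cube([81, 1575, 20]);
translate([1994, 203, 366]) cube([81, 1575, 20]);
translate([2121, 203, 366]) cube([81, 1575, 20]);
translate([2248, 203, 366]) cube([81, 1575, 20]);


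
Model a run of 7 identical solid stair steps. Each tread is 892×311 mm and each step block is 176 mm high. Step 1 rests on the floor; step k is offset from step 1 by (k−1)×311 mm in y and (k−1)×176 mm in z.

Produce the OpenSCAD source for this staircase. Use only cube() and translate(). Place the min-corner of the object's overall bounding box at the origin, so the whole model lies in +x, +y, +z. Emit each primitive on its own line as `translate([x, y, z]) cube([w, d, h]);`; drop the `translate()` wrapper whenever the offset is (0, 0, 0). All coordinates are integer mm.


cube([892, 311, 176]);
translate([0, 311, 176]) cube([892, 311, 176]);
translate([0, 622, 352]) cube([892, 311, 176]);
translate([0, 933, 528]) cube([892, 311, 176]);
translate([0, 1244, 704]) cube([892, 311, 176]);
translate([0, 1555, 880]) cube([892, 311, 176]);
translate([0, 1866, 1056]) cube([892, 311, 176]);


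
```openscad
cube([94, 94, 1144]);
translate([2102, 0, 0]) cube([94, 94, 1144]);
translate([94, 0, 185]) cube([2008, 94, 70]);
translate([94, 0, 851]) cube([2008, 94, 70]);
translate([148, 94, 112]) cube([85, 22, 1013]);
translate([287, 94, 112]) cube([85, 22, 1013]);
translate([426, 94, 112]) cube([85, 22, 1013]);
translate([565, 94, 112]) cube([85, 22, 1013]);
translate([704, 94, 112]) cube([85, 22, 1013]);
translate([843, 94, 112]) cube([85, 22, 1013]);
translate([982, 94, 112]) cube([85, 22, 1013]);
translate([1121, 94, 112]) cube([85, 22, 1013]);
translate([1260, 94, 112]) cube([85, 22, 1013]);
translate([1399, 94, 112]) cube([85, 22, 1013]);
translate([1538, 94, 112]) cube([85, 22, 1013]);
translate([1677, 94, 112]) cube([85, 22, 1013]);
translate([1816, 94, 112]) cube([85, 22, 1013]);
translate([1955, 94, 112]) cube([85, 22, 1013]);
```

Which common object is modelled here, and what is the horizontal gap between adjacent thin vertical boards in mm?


A fence section. The picket gap is 54 mm.

Two posts, two rails, 14 pickets — a fence section. Span 2008 mm holds 14 pickets of 85 mm with 15 equal gaps: ⌊(2008 − 14·85) / 15⌋ = 54 mm.


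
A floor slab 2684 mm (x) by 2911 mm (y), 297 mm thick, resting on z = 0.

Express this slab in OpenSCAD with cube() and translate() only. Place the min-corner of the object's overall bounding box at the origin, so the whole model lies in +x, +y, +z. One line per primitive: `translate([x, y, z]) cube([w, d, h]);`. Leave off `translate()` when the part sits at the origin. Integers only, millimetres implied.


cube([2684, 2911, 297]);


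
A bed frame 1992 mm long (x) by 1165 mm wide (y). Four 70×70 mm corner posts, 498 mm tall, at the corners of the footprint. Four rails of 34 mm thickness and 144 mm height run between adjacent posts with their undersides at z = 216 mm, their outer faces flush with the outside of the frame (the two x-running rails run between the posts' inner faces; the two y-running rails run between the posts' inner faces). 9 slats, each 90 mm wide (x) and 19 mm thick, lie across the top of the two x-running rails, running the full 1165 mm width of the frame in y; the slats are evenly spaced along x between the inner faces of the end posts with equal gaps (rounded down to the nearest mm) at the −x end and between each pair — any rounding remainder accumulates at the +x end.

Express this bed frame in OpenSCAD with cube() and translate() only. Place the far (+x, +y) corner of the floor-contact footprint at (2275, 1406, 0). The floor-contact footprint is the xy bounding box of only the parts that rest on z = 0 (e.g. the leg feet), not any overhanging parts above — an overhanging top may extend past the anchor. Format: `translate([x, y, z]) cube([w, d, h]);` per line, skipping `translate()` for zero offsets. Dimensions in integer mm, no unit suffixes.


// slat z = rail_z + rail_h = 216 + 144 = 360
// slat gap = ⌊(1852 − 9·90) / 10⌋ = 104
translate([283, 241, 0]) cube([70, 70, 498]);
translate([283, 1336, 0]) cube([70, 70, 498]);
translate([2205, 241, 0]) cube([70, 70, 498]);
translate([2205, 1336, 0]) cube([70, 70, 498]);
translate([353, 241, 216]) cube([1852, 34, 144]);
translate([353, 1372, 216]) cube([1852, 34, 144]);
translate([283, 311, 216]) cube([34, 1025, 144]);
translate([2241, 311, 216]) cube([34, 1025, 144]);
translate([457, 241, 360]) cube([90, 1165, 19]);
translate([651, 241, 360]) cube([90, 1165, 19]);
translate([845, 241, 360]) cube([90, 1165, 19]);
translate([1039, 241, 360]) cube([90, 1165, 19]);
translate([1233, 241, 360]) cube([90, 1165, 19]);
translate([1427, 241, 360]) cube([90, 1165, 19]);
translate([1621, 241, 360]) cube([90, 1165, 19]);
translate([1815, 241, 360]) cube([90, 1165, 19]);
translate([2009, 241, 360]) cube([90, 1165, 19]);


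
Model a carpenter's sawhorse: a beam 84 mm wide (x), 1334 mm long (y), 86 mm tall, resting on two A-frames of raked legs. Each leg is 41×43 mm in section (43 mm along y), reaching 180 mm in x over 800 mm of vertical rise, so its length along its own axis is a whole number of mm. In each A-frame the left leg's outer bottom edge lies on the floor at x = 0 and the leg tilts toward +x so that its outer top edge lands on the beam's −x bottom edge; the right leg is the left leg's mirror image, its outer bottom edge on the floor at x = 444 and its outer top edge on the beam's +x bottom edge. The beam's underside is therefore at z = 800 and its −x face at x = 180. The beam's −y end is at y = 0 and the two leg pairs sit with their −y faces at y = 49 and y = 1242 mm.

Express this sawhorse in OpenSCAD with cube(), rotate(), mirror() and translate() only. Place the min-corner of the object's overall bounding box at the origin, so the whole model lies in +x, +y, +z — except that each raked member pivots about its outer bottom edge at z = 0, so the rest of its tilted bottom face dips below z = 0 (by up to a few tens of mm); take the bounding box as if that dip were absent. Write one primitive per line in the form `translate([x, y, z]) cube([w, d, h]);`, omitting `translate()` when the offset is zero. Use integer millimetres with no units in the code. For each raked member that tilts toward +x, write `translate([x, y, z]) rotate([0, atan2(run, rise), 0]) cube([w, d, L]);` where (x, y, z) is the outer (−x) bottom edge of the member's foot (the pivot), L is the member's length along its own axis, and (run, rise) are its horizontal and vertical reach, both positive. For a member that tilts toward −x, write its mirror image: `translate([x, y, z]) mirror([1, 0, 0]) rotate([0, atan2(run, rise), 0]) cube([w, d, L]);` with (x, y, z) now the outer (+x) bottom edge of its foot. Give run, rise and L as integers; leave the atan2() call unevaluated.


translate([180, 0, 800]) cube([84, 1334, 86]);
translate([0, 49, 0]) rotate([0, atan2(180, 800), 0]) cube([41, 43, 820]);
translate([444, 49, 0]) mirror([1, 0, 0]) rotate([0, atan2(180, 800), 0]) cube([41, 43, 820]);
translate([0, 1242, 0]) rotate([0, atan2(180, 800), 0]) cube([41, 43, 820]);
translate([444, 1242, 0]) mirror([1, 0, 0]) rotate([0, atan2(180, 800), 0]) cube([41, 43, 820]);


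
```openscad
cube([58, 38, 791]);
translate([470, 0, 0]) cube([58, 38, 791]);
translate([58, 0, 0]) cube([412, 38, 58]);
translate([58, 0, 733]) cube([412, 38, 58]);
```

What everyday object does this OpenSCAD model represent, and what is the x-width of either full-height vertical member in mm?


A picture frame. The border width is 58 mm.

Four thin pieces enclosing a rectangular opening — a picture frame. The two full-height stiles are 791 mm tall; the top rail sits at z = 733 and is 58 mm tall, so the border above the opening is 791 − 733 = 58 mm, matching the stile x-width.


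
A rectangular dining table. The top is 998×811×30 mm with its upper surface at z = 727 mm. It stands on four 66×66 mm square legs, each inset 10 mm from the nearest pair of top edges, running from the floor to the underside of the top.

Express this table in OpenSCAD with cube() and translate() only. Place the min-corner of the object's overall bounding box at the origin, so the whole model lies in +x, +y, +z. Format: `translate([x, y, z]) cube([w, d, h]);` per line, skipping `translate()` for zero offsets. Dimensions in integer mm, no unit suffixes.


translate([0, 0, 697]) cube([998, 811, 30]);
translate([10, 10, 0]) cube([66, 66, 697]);
translate([922, 10, 0]) cube([66, 66, 697]);
translate([10, 735, 0]) cube([66, 66, 697]);
translate([922, 735, 0]) cube([66, 66, 697]);


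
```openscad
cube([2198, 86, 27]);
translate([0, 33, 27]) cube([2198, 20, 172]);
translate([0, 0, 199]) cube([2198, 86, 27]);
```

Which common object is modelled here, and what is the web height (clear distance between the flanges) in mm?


An I-beam. The web height is 172 mm.

Two wide flanges with a thin centred web — an I-beam. Overall 226 mm minus two 27 mm flanges gives a web of 226 − 2·27 = 172 mm.


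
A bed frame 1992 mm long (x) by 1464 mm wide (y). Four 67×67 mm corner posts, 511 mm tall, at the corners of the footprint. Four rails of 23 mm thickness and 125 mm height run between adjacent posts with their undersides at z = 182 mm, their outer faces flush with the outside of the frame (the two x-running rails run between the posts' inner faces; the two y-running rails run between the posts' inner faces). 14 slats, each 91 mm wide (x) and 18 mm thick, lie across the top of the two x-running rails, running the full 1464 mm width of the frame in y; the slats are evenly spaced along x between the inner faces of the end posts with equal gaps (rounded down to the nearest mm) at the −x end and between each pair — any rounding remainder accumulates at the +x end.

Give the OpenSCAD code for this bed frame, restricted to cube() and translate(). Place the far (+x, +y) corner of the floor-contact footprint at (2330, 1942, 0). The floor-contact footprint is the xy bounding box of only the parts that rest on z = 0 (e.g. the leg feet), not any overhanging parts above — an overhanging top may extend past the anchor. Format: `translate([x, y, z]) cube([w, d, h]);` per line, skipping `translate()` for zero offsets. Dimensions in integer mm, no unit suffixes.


// slat z = rail_z + rail_h = 182 + 125 = 307
// slat gap = ⌊(1858 − 14·91) / 15⌋ = 38
translate([338, 478, 0]) cube([67, 67, 511]);
translate([338, 1875, 0]) cube([67, 67, 511]);
translate([2263, 478, 0]) cube([67, 67, 511]);
translate([2263, 1875, 0]) cube([67, 67, 511]);
translate([405, 478, 182]) cube([1858, 23, 125]);
translate([405, 1919, 182]) cube([1858, 23, 125]);
translate([338, 545, 182]) cube([23, 1330, 125]);
translate([2307, 545, 182]) cube([23, 1330, 125]);
translate([443, 478, 307]) cube([91, 1464, 18]);
translate([572, 478, 307]) cube([91, 1464, 18]);
translate([701, 478, 307]) cube([91, 1464, 18]);
translate([830, 478, 307]) cube([91, 1464, 18]);
translate([959, 478, 307]) cube([91, 1464, 18]);
translate([1088, 478, 307]) cube([91, 1464, 18]);
translate([1217, 478, 307]) cube([91, 1464, 18]);
translate([1346, 478, 307]) cube([91, 1464, 18]);
translate([1475, 478, 307]) cube([91, 1464, 18]);
translate([1604, 478, 307]) cube([91, 1464, 18]);
translate([1733, 478, 307]) cube([91, 1464, 18]);
translate([1862, 478, 307]) cube([91, 1464, 18]);
translate([1991, 478, 307]) cube([91, 1464, 18]);
translate([2120, 478, 307]) cube([91, 1464, 18]);


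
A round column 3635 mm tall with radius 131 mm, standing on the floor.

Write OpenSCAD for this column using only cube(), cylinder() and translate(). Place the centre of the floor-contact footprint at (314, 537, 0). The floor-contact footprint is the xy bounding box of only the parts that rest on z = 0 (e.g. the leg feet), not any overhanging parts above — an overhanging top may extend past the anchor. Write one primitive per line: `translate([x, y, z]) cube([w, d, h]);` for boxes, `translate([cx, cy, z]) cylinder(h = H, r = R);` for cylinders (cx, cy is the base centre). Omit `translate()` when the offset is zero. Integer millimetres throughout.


translate([314, 537, 0]) cylinder(h = 3635, r = 131);


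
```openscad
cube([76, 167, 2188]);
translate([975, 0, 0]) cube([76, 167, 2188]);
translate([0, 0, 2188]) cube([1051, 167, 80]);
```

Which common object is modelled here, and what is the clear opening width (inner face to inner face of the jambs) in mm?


A door frame. The clear opening width is 899 mm.

Two 2188 mm tall posts with a header on top — a door frame. The left jamb is 76 mm wide at x = 0; the right jamb starts at x = 975. The clear opening is 975 − 76 = 899 mm.


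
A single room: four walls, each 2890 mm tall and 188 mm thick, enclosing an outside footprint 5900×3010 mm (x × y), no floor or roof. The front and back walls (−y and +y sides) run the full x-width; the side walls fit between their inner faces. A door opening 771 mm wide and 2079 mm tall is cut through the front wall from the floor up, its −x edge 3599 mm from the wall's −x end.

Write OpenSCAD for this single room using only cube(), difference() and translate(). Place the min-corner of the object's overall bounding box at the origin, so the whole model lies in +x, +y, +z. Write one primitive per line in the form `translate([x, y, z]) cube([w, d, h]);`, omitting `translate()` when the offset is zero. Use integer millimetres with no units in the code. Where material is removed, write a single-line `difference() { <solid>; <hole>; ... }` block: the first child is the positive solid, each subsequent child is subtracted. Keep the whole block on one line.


difference() { cube([5900, 188, 2890]); translate([3599, 0, 0]) cube([771, 188, 2079]); }
translate([0, 2822, 0]) cube([5900, 188, 2890]);
translate([0, 188, 0]) cube([188, 2634, 2890]);
translate([5712, 188, 0]) cube([188, 2634, 2890]);


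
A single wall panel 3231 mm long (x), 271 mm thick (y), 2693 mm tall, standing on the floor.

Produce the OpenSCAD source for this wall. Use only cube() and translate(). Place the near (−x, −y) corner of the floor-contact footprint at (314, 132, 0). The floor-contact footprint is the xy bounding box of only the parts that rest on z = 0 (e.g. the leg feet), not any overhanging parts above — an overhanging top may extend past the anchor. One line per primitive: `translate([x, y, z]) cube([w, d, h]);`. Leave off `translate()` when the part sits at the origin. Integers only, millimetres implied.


translate([314, 132, 0]) cube([3231, 271, 2693]);


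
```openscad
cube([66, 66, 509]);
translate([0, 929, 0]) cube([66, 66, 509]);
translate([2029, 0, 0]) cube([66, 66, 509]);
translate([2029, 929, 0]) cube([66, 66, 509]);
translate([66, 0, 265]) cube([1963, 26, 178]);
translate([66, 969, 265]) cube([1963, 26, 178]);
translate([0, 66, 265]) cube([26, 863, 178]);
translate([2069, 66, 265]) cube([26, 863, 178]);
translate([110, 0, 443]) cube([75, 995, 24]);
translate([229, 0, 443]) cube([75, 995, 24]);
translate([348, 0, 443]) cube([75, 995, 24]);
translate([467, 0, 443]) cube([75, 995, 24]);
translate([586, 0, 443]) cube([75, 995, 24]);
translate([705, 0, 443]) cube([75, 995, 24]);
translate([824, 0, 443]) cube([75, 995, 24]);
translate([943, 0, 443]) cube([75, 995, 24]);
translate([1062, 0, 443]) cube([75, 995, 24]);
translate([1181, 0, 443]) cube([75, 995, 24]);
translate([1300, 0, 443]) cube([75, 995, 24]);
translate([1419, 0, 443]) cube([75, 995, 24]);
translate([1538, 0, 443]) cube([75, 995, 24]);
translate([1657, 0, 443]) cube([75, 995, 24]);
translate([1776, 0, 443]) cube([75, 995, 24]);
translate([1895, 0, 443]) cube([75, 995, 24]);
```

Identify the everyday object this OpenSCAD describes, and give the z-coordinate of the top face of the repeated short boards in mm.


A bed frame. The slat-top height is 467 mm.

Four posts, four rails, and a row of slats — a bed frame. Slats sit on the rails at z = 265 + 178 = 443; with slat thickness 24, the top is 467 mm.


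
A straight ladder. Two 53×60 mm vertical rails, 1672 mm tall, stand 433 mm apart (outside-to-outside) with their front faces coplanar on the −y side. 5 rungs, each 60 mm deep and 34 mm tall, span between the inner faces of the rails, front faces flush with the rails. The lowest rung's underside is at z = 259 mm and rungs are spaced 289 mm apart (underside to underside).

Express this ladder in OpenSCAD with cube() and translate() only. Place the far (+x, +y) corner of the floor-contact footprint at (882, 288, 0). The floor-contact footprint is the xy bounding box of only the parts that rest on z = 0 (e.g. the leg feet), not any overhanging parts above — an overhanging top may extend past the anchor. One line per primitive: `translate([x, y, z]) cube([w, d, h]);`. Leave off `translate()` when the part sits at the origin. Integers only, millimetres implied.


translate([449, 228, 0]) cube([53, 60, 1672]);
translate([829, 228, 0]) cube([53, 60, 1672]);
translate([502, 228, 259]) cube([327, 60, 34]);
translate([502, 228, 548]) cube([327, 60, 34]);
translate([502, 228, 837]) cube([327, 60, 34]);
translate([502, 228, 1126]) cube([327, 60, 34]);
translate([502, 228, 1415]) cube([327, 60, 34]);


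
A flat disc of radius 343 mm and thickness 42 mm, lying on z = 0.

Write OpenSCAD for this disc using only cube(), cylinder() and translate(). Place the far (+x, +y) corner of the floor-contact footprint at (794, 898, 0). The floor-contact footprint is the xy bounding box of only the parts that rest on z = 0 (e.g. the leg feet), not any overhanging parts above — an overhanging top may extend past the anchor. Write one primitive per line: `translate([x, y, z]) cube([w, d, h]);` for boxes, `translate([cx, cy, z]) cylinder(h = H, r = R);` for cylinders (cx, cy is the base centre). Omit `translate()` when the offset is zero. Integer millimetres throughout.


translate([451, 555, 0]) cylinder(h = 42, r = 343);


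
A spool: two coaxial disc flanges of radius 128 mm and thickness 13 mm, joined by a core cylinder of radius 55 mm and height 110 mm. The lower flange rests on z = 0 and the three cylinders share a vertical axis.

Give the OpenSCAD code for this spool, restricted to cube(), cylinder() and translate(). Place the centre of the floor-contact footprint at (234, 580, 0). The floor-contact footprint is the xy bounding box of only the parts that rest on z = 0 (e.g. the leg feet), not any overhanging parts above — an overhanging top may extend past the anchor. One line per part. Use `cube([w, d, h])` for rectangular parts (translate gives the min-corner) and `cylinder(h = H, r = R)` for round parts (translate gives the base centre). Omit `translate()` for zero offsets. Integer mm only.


translate([234, 580, 0]) cylinder(h = 13, r = 128);
translate([234, 580, 13]) cylinder(h = 110, r = 55);
translate([234, 580, 123]) cylinder(h = 13, r = 128);


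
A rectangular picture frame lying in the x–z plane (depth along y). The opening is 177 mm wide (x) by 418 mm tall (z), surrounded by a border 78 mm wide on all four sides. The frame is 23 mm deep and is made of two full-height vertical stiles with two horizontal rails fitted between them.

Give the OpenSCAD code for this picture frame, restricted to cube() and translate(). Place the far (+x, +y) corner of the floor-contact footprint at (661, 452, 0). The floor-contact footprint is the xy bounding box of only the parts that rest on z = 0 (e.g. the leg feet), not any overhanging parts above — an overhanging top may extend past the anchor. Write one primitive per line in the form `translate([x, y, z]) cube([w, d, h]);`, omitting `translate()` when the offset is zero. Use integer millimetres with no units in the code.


translate([328, 429, 0]) cube([78, 23, 574]);
translate([583, 429, 0]) cube([78, 23, 574]);
translate([406, 429, 0]) cube([177, 23, 78]);
translate([406, 429, 496]) cube([177, 23, 78]);
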